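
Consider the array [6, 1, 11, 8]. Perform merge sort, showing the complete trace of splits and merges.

Merge sort trace:

Split: [6, 1, 11, 8] -> [6, 1] and [11, 8]
  Split: [6, 1] -> [6] and [1]
  Merge: [6] + [1] -> [1, 6]
  Split: [11, 8] -> [11] and [8]
  Merge: [11] + [8] -> [8, 11]
Merge: [1, 6] + [8, 11] -> [1, 6, 8, 11]

Final sorted array: [1, 6, 8, 11]

The merge sort proceeds by recursively splitting the array and merging sorted halves.
After all merges, the sorted array is [1, 6, 8, 11].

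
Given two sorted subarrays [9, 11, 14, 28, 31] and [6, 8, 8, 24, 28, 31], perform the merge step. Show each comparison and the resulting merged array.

Merging process:

Compare 9 vs 6: take 6 from right. Merged: [6]
Compare 9 vs 8: take 8 from right. Merged: [6, 8]
Compare 9 vs 8: take 8 from right. Merged: [6, 8, 8]
Compare 9 vs 24: take 9 from left. Merged: [6, 8, 8, 9]
Compare 11 vs 24: take 11 from left. Merged: [6, 8, 8, 9, 11]
Compare 14 vs 24: take 14 from left. Merged: [6, 8, 8, 9, 11, 14]
Compare 28 vs 24: take 24 from right. Merged: [6, 8, 8, 9, 11, 14, 24]
Compare 28 vs 28: take 28 from left. Merged: [6, 8, 8, 9, 11, 14, 24, 28]
Compare 31 vs 28: take 28 from right. Merged: [6, 8, 8, 9, 11, 14, 24, 28, 28]
Compare 31 vs 31: take 31 from left. Merged: [6, 8, 8, 9, 11, 14, 24, 28, 28, 31]
Append remaining from right: [31]. Merged: [6, 8, 8, 9, 11, 14, 24, 28, 28, 31, 31]

Final merged array: [6, 8, 8, 9, 11, 14, 24, 28, 28, 31, 31]
Total comparisons: 10

The merged array is [6, 8, 8, 9, 11, 14, 24, 28, 28, 31, 31], requiring 10 comparisons. The merge step runs in O(n) time where n is the total number of elements.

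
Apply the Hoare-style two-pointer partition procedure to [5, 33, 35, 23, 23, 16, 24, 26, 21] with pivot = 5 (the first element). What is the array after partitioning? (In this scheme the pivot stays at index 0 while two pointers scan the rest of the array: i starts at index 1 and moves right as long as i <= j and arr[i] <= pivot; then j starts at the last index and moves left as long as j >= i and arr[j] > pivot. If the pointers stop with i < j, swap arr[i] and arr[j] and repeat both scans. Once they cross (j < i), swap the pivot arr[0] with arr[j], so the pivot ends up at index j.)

Hoare-style two-pointer partition with pivot = 5:

Initial array: [5, 33, 35, 23, 23, 16, 24, 26, 21]

Pointers start at i = 1, j = 8.
i ends at 1, j ends at 0: the pointers have crossed (j < i), so scanning stops.

j = 0, so swapping arr[0] with arr[j] leaves the pivot at position 0: [5, 33, 35, 23, 23, 16, 24, 26, 21]
Pivot position: 0

After partitioning with pivot 5, the array becomes [5, 33, 35, 23, 23, 16, 24, 26, 21]. The pivot is placed at index 0. All elements to the left of the pivot are <= 5, and all elements to the right are > 5.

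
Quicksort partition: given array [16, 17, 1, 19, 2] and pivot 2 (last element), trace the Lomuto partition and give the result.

Lomuto partition with pivot = 2:

Initial array: [16, 17, 1, 19, 2]

arr[0]=16 > 2: no swap
arr[1]=17 > 2: no swap
arr[2]=1 <= 2: swap with position 0, array becomes [1, 17, 16, 19, 2]
arr[3]=19 > 2: no swap

Place pivot at position 1: [1, 2, 16, 19, 17]
Pivot position: 1

After partitioning with pivot 2, the array becomes [1, 2, 16, 19, 17]. The pivot is placed at index 1. All elements to the left of the pivot are <= 2, and all elements to the right are > 2.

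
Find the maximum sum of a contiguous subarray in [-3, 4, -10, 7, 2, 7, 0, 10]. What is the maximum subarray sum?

Using Kadane's algorithm on [-3, 4, -10, 7, 2, 7, 0, 10]:

Scanning through the array:
Position 1 (value 4): max_ending_here = 4, max_so_far = 4
Position 2 (value -10): max_ending_here = -6, max_so_far = 4
Position 3 (value 7): max_ending_here = 7, max_so_far = 7
Position 4 (value 2): max_ending_here = 9, max_so_far = 9
Position 5 (value 7): max_ending_here = 16, max_so_far = 16
Position 6 (value 0): max_ending_here = 16, max_so_far = 16
Position 7 (value 10): max_ending_here = 26, max_so_far = 26

Maximum subarray: [7, 2, 7, 0, 10]
Maximum sum: 26

The maximum subarray is [7, 2, 7, 0, 10] with sum 26. This subarray runs from index 3 to index 7.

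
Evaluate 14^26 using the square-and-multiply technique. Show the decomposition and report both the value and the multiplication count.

Computing 14^26 by squaring (build up from 14^1; each line after the first costs one multiplication):

14^1 = 14
14^2 = (14^1)^2 = 14^2 = 196
14^3 = 14 * 14^2 = 14 * 196 = 2744
14^6 = (14^3)^2 = 2744^2 = 7529536
14^12 = (14^6)^2 = 7529536^2 = 56693912375296
14^13 = 14 * 14^12 = 14 * 56693912375296 = 793714773254144
14^26 = (14^13)^2 = 793714773254144^2 = 629983141281877223603213172736

Result: 629983141281877223603213172736
Multiplications needed: 6 (6 lines after 14^1)

14^26 = 629983141281877223603213172736. Using exponentiation by squaring, this requires 6 multiplications. The key idea: if the exponent is even, square the half-power; if odd, multiply by the base once.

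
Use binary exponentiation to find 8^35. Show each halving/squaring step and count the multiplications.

Computing 8^35 by squaring (build up from 8^1; each line after the first costs one multiplication):

8^1 = 8
8^2 = (8^1)^2 = 8^2 = 64
8^4 = (8^2)^2 = 64^2 = 4096
8^8 = (8^4)^2 = 4096^2 = 16777216
8^16 = (8^8)^2 = 16777216^2 = 281474976710656
8^17 = 8 * 8^16 = 8 * 281474976710656 = 2251799813685248
8^34 = (8^17)^2 = 2251799813685248^2 = 5070602400912917605986812821504
8^35 = 8 * 8^34 = 8 * 5070602400912917605986812821504 = 40564819207303340847894502572032

Result: 40564819207303340847894502572032
Multiplications needed: 7 (7 lines after 8^1)

8^35 = 40564819207303340847894502572032. Using exponentiation by squaring, this requires 7 multiplications. The key idea: if the exponent is even, square the half-power; if odd, multiply by the base once.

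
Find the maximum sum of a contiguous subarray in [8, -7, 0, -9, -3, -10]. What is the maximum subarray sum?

Using Kadane's algorithm on [8, -7, 0, -9, -3, -10]:

Scanning through the array:
Position 1 (value -7): max_ending_here = 1, max_so_far = 8
Position 2 (value 0): max_ending_here = 1, max_so_far = 8
Position 3 (value -9): max_ending_here = -8, max_so_far = 8
Position 4 (value -3): max_ending_here = -3, max_so_far = 8
Position 5 (value -10): max_ending_here = -10, max_so_far = 8

Maximum subarray: [8]
Maximum sum: 8

The maximum subarray is [8] with sum 8. This subarray runs from index 0 to index 0.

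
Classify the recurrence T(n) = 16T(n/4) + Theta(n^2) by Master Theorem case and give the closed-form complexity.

Master Theorem for T(n) = 16T(n/4) + O(n^2):

a = 16, b = 4, c = 2
log_b(a) = log_4(16) = 2.0000

Case 2: c = 2 = log_4(16) = 2.0000
T(n) = O(n^2 log n) = O(n^2 log n)

For T(n) = 16T(n/4) + O(n^2): log_4(16) = 2.0000. This is Case 2 of the Master Theorem (c = log_b(a), equal work at all levels), giving O(n^2 log n).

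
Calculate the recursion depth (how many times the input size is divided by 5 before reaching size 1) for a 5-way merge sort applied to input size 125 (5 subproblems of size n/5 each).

For divide and conquer with division factor 5:

Problem sizes at each level:
Level 0: 125
Level 1: 25
Level 2: 5
Level 3: 1

The root is level 0 and the size-1 base case is level 3 (the tree spans levels 0 through 3, i.e. 4 levels counting the root), so the depth is the number of divisions: log_5(125) = 3

The recursion tree depth is log_5(125) = 3. At each level, the problem size is divided by 5, so it takes 3 divisions to reduce to a base case of size 1. The algorithm makes 5 recursive calls at each level.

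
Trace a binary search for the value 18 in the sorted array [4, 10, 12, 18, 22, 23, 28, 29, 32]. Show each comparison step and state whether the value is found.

Binary search for 18 in [4, 10, 12, 18, 22, 23, 28, 29, 32]:

lo=0, hi=8, mid=4, arr[mid]=22 -> 22 > 18, search left half
lo=0, hi=3, mid=1, arr[mid]=10 -> 10 < 18, search right half
lo=2, hi=3, mid=2, arr[mid]=12 -> 12 < 18, search right half
lo=3, hi=3, mid=3, arr[mid]=18 -> Found target at index 3!

Binary search finds 18 at index 3 after 4 comparisons. The search repeatedly halves the search space by comparing with the middle element.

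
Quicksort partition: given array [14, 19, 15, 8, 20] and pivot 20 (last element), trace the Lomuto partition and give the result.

Lomuto partition with pivot = 20:

Initial array: [14, 19, 15, 8, 20]

arr[0]=14 <= 20: swap with position 0, array becomes [14, 19, 15, 8, 20]
arr[1]=19 <= 20: swap with position 1, array becomes [14, 19, 15, 8, 20]
arr[2]=15 <= 20: swap with position 2, array becomes [14, 19, 15, 8, 20]
arr[3]=8 <= 20: swap with position 3, array becomes [14, 19, 15, 8, 20]

Place pivot at position 4: [14, 19, 15, 8, 20]
Pivot position: 4

After partitioning with pivot 20, the array becomes [14, 19, 15, 8, 20]. The pivot is placed at index 4. All elements to the left of the pivot are <= 20, and all elements to the right are > 20.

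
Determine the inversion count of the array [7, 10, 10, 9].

Finding inversions in [7, 10, 10, 9]:

(1, 3): arr[1]=10 > arr[3]=9
(2, 3): arr[2]=10 > arr[3]=9

Total inversions: 2

The array has 2 inversion(s): (1,3), (2,3). Each pair (i,j) satisfies i < j and arr[i] > arr[j].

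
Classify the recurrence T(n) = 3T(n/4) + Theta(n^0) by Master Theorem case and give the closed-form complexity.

Master Theorem for T(n) = 3T(n/4) + O(n^0):

a = 3, b = 4, c = 0
log_b(a) = log_4(3) = 0.7925

Case 1: c = 0 < log_4(3) = 0.7925
T(n) = O(n^(log_4 3))

For T(n) = 3T(n/4) + O(n^0): log_4(3) = 0.7925. This is Case 1 of the Master Theorem (c < log_b(a), work dominated by leaves), giving O(n^(log_4 3)).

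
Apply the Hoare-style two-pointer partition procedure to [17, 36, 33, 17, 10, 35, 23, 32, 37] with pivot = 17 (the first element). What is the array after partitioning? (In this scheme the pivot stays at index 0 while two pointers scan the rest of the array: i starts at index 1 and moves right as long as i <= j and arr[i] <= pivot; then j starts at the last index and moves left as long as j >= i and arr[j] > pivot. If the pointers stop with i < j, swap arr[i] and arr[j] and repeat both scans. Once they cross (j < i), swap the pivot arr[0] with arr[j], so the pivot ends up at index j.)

Hoare-style two-pointer partition with pivot = 17:

Initial array: [17, 36, 33, 17, 10, 35, 23, 32, 37]

Pointers start at i = 1, j = 8.
i stops at index 1 (arr[1]=36 > 17), j stops at index 4 (arr[4]=10 <= 17): swap arr[1] and arr[4], array becomes [17, 10, 33, 17, 36, 35, 23, 32, 37]
i stops at index 2 (arr[2]=33 > 17), j stops at index 3 (arr[3]=17 <= 17): swap arr[2] and arr[3], array becomes [17, 10, 17, 33, 36, 35, 23, 32, 37]
i ends at 3, j ends at 2: the pointers have crossed (j < i), so scanning stops.

Swap pivot arr[0] with arr[2] to place pivot at position 2: [17, 10, 17, 33, 36, 35, 23, 32, 37]
Pivot position: 2

After partitioning with pivot 17, the array becomes [17, 10, 17, 33, 36, 35, 23, 32, 37]. The pivot is placed at index 2. All elements to the left of the pivot are <= 17, and all elements to the right are > 17.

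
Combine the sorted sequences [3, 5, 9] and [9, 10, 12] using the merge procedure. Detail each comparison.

Merging process:

Compare 3 vs 9: take 3 from left. Merged: [3]
Compare 5 vs 9: take 5 from left. Merged: [3, 5]
Compare 9 vs 9: take 9 from left. Merged: [3, 5, 9]
Append remaining from right: [9, 10, 12]. Merged: [3, 5, 9, 9, 10, 12]

Final merged array: [3, 5, 9, 9, 10, 12]
Total comparisons: 3

The merged array is [3, 5, 9, 9, 10, 12], requiring 3 comparisons. The merge step runs in O(n) time where n is the total number of elements.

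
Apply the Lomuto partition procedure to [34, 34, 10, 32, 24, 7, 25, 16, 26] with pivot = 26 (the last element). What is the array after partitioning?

Lomuto partition with pivot = 26:

Initial array: [34, 34, 10, 32, 24, 7, 25, 16, 26]

arr[0]=34 > 26: no swap
arr[1]=34 > 26: no swap
arr[2]=10 <= 26: swap with position 0, array becomes [10, 34, 34, 32, 24, 7, 25, 16, 26]
arr[3]=32 > 26: no swap
arr[4]=24 <= 26: swap with position 1, array becomes [10, 24, 34, 32, 34, 7, 25, 16, 26]
arr[5]=7 <= 26: swap with position 2, array becomes [10, 24, 7, 32, 34, 34, 25, 16, 26]
arr[6]=25 <= 26: swap with position 3, array becomes [10, 24, 7, 25, 34, 34, 32, 16, 26]
arr[7]=16 <= 26: swap with position 4, array becomes [10, 24, 7, 25, 16, 34, 32, 34, 26]

Place pivot at position 5: [10, 24, 7, 25, 16, 26, 32, 34, 34]
Pivot position: 5

After partitioning with pivot 26, the array becomes [10, 24, 7, 25, 16, 26, 32, 34, 34]. The pivot is placed at index 5. All elements to the left of the pivot are <= 26, and all elements to the right are > 26.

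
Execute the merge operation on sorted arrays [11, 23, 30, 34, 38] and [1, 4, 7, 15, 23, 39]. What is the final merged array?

Merging process:

Compare 11 vs 1: take 1 from right. Merged: [1]
Compare 11 vs 4: take 4 from right. Merged: [1, 4]
Compare 11 vs 7: take 7 from right. Merged: [1, 4, 7]
Compare 11 vs 15: take 11 from left. Merged: [1, 4, 7, 11]
Compare 23 vs 15: take 15 from right. Merged: [1, 4, 7, 11, 15]
Compare 23 vs 23: take 23 from left. Merged: [1, 4, 7, 11, 15, 23]
Compare 30 vs 23: take 23 from right. Merged: [1, 4, 7, 11, 15, 23, 23]
Compare 30 vs 39: take 30 from left. Merged: [1, 4, 7, 11, 15, 23, 23, 30]
Compare 34 vs 39: take 34 from left. Merged: [1, 4, 7, 11, 15, 23, 23, 30, 34]
Compare 38 vs 39: take 38 from left. Merged: [1, 4, 7, 11, 15, 23, 23, 30, 34, 38]
Append remaining from right: [39]. Merged: [1, 4, 7, 11, 15, 23, 23, 30, 34, 38, 39]

Final merged array: [1, 4, 7, 11, 15, 23, 23, 30, 34, 38, 39]
Total comparisons: 10

The merged array is [1, 4, 7, 11, 15, 23, 23, 30, 34, 38, 39], requiring 10 comparisons. The merge step runs in O(n) time where n is the total number of elements.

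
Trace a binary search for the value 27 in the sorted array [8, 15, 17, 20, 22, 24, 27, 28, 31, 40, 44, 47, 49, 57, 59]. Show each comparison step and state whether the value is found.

Binary search for 27 in [8, 15, 17, 20, 22, 24, 27, 28, 31, 40, 44, 47, 49, 57, 59]:

lo=0, hi=14, mid=7, arr[mid]=28 -> 28 > 27, search left half
lo=0, hi=6, mid=3, arr[mid]=20 -> 20 < 27, search right half
lo=4, hi=6, mid=5, arr[mid]=24 -> 24 < 27, search right half
lo=6, hi=6, mid=6, arr[mid]=27 -> Found target at index 6!

Binary search finds 27 at index 6 after 4 comparisons. The search repeatedly halves the search space by comparing with the middle element.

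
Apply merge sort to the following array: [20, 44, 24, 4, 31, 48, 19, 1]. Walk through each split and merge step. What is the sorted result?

Merge sort trace:

Split: [20, 44, 24, 4, 31, 48, 19, 1] -> [20, 44, 24, 4] and [31, 48, 19, 1]
  Split: [20, 44, 24, 4] -> [20, 44] and [24, 4]
    Split: [20, 44] -> [20] and [44]
    Merge: [20] + [44] -> [20, 44]
    Split: [24, 4] -> [24] and [4]
    Merge: [24] + [4] -> [4, 24]
  Merge: [20, 44] + [4, 24] -> [4, 20, 24, 44]
  Split: [31, 48, 19, 1] -> [31, 48] and [19, 1]
    Split: [31, 48] -> [31] and [48]
    Merge: [31] + [48] -> [31, 48]
    Split: [19, 1] -> [19] and [1]
    Merge: [19] + [1] -> [1, 19]
  Merge: [31, 48] + [1, 19] -> [1, 19, 31, 48]
Merge: [4, 20, 24, 44] + [1, 19, 31, 48] -> [1, 4, 19, 20, 24, 31, 44, 48]

Final sorted array: [1, 4, 19, 20, 24, 31, 44, 48]

The merge sort proceeds by recursively splitting the array and merging sorted halves.
After all merges, the sorted array is [1, 4, 19, 20, 24, 31, 44, 48].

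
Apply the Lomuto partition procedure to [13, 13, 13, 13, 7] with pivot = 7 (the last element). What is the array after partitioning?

Lomuto partition with pivot = 7:

Initial array: [13, 13, 13, 13, 7]

arr[0]=13 > 7: no swap
arr[1]=13 > 7: no swap
arr[2]=13 > 7: no swap
arr[3]=13 > 7: no swap

Place pivot at position 0: [7, 13, 13, 13, 13]
Pivot position: 0

After partitioning with pivot 7, the array becomes [7, 13, 13, 13, 13]. The pivot is placed at index 0. All elements to the left of the pivot are <= 7, and all elements to the right are > 7.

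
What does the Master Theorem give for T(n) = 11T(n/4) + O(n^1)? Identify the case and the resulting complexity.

Master Theorem for T(n) = 11T(n/4) + O(n^1):

a = 11, b = 4, c = 1
log_b(a) = log_4(11) = 1.7297

Case 1: c = 1 < log_4(11) = 1.7297
T(n) = O(n^(log_4 11))

For T(n) = 11T(n/4) + O(n^1): log_4(11) = 1.7297. This is Case 1 of the Master Theorem (c < log_b(a), work dominated by leaves), giving O(n^(log_4 11)).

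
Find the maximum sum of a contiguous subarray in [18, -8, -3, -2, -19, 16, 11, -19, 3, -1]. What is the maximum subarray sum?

Using Kadane's algorithm on [18, -8, -3, -2, -19, 16, 11, -19, 3, -1]:

Scanning through the array:
Position 1 (value -8): max_ending_here = 10, max_so_far = 18
Position 2 (value -3): max_ending_here = 7, max_so_far = 18
Position 3 (value -2): max_ending_here = 5, max_so_far = 18
Position 4 (value -19): max_ending_here = -14, max_so_far = 18
Position 5 (value 16): max_ending_here = 16, max_so_far = 18
Position 6 (value 11): max_ending_here = 27, max_so_far = 27
Position 7 (value -19): max_ending_here = 8, max_so_far = 27
Position 8 (value 3): max_ending_here = 11, max_so_far = 27
Position 9 (value -1): max_ending_here = 10, max_so_far = 27

Maximum subarray: [16, 11]
Maximum sum: 27

The maximum subarray is [16, 11] with sum 27. This subarray runs from index 5 to index 6.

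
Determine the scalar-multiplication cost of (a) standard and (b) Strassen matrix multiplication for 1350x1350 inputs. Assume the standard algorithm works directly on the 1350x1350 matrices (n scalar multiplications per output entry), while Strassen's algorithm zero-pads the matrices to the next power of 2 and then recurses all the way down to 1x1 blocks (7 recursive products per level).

Matrix multiplication for 1350x1350 matrices:

Strassen's algorithm requires power-of-2 dimensions. Pad 1350x1350 to 2048x2048 (next power of 2).

Standard algorithm: 1350^3 = 2460375000 multiplications
Strassen's algorithm: 7^(log2(2048)) = 7^11 = 1977326743 multiplications
Savings: 2460375000 - 1977326743 = 483048257 multiplications

Standard: 2460375000 multiplications (1350^3). Strassen: 1977326743 multiplications (7^11, after padding to 2048x2048). Strassen reduces 8 recursive multiplications to 7 at each level.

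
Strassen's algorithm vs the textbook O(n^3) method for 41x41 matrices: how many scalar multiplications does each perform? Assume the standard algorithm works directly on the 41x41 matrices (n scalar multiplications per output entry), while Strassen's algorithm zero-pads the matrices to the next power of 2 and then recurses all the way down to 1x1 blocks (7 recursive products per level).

Matrix multiplication for 41x41 matrices:

Strassen's algorithm requires power-of-2 dimensions. Pad 41x41 to 64x64 (next power of 2).

Standard algorithm: 41^3 = 68921 multiplications
Strassen's algorithm: 7^(log2(64)) = 7^6 = 117649 multiplications
Difference: 68921 - 117649 = -48728 (Strassen uses MORE here due to padding overhead — for small or just-over-power-of-2 n, padding can outweigh the per-level savings)

Standard: 68921 multiplications (41^3). Strassen: 117649 multiplications (7^6, after padding to 64x64). Strassen reduces 8 recursive multiplications to 7 at each level.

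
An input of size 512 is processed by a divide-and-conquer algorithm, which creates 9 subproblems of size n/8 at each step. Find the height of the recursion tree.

For divide and conquer with division factor 8:

Problem sizes at each level:
Level 0: 512
Level 1: 64
Level 2: 8
Level 3: 1

The root is level 0 and the size-1 base case is level 3 (the tree spans levels 0 through 3, i.e. 4 levels counting the root), so the depth is the number of divisions: log_8(512) = 3

The recursion tree depth is log_8(512) = 3. At each level, the problem size is divided by 8, so it takes 3 divisions to reduce to a base case of size 1. The algorithm makes 9 recursive calls at each level.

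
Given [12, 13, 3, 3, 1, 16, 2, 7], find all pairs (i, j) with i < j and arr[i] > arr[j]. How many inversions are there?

Finding inversions in [12, 13, 3, 3, 1, 16, 2, 7]:

(0, 2): arr[0]=12 > arr[2]=3
(0, 3): arr[0]=12 > arr[3]=3
(0, 4): arr[0]=12 > arr[4]=1
(0, 6): arr[0]=12 > arr[6]=2
(0, 7): arr[0]=12 > arr[7]=7
(1, 2): arr[1]=13 > arr[2]=3
(1, 3): arr[1]=13 > arr[3]=3
(1, 4): arr[1]=13 > arr[4]=1
(1, 6): arr[1]=13 > arr[6]=2
(1, 7): arr[1]=13 > arr[7]=7
(2, 4): arr[2]=3 > arr[4]=1
(2, 6): arr[2]=3 > arr[6]=2
(3, 4): arr[3]=3 > arr[4]=1
(3, 6): arr[3]=3 > arr[6]=2
(5, 6): arr[5]=16 > arr[6]=2
(5, 7): arr[5]=16 > arr[7]=7

Total inversions: 16

The array has 16 inversion(s): (0,2), (0,3), (0,4), (0,6), (0,7), (1,2), (1,3), (1,4), (1,6), (1,7), (2,4), (2,6), (3,4), (3,6), (5,6), (5,7). Each pair (i,j) satisfies i < j and arr[i] > arr[j].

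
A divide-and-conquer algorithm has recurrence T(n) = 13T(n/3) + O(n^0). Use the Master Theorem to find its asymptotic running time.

Master Theorem for T(n) = 13T(n/3) + O(n^0):

a = 13, b = 3, c = 0
log_b(a) = log_3(13) = 2.3347

Case 1: c = 0 < log_3(13) = 2.3347
T(n) = O(n^(log_3 13))

For T(n) = 13T(n/3) + O(n^0): log_3(13) = 2.3347. This is Case 1 of the Master Theorem (c < log_b(a), work dominated by leaves), giving O(n^(log_3 13)).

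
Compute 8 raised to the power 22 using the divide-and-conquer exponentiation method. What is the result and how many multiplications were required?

Computing 8^22 by squaring (build up from 8^1; each line after the first costs one multiplication):

8^1 = 8
8^2 = (8^1)^2 = 8^2 = 64
8^4 = (8^2)^2 = 64^2 = 4096
8^5 = 8 * 8^4 = 8 * 4096 = 32768
8^10 = (8^5)^2 = 32768^2 = 1073741824
8^11 = 8 * 8^10 = 8 * 1073741824 = 8589934592
8^22 = (8^11)^2 = 8589934592^2 = 73786976294838206464

Result: 73786976294838206464
Multiplications needed: 6 (6 lines after 8^1)

8^22 = 73786976294838206464. Using exponentiation by squaring, this requires 6 multiplications. The key idea: if the exponent is even, square the half-power; if odd, multiply by the base once.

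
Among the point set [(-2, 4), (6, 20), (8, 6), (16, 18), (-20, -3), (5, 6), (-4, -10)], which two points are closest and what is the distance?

Computing all pairwise distances among 7 points:

d((-2, 4), (6, 20)) = 17.8885
d((-2, 4), (8, 6)) = 10.198
d((-2, 4), (16, 18)) = 22.8035
d((-2, 4), (-20, -3)) = 19.3132
d((-2, 4), (5, 6)) = 7.2801
d((-2, 4), (-4, -10)) = 14.1421
d((6, 20), (8, 6)) = 14.1421
d((6, 20), (16, 18)) = 10.198
d((6, 20), (-20, -3)) = 34.7131
d((6, 20), (5, 6)) = 14.0357
d((6, 20), (-4, -10)) = 31.6228
d((8, 6), (16, 18)) = 14.4222
d((8, 6), (-20, -3)) = 29.4109
d((8, 6), (5, 6)) = 3.0 <-- minimum
d((8, 6), (-4, -10)) = 20.0
d((16, 18), (-20, -3)) = 41.6773
d((16, 18), (5, 6)) = 16.2788
d((16, 18), (-4, -10)) = 34.4093
d((-20, -3), (5, 6)) = 26.5707
d((-20, -3), (-4, -10)) = 17.4642
d((5, 6), (-4, -10)) = 18.3576

Closest pair: (8, 6) and (5, 6) with distance 3.0

The closest pair is (8, 6) and (5, 6) with Euclidean distance 3.0. For 7 points, brute-force pairwise comparison is shown above. For large n, the divide-and-conquer algorithm (sort by x, recurse on halves, check the dividing strip) achieves O(n log n).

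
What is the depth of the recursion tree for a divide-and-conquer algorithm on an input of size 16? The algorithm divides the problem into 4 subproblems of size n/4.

For divide and conquer with division factor 4:

Problem sizes at each level:
Level 0: 16
Level 1: 4
Level 2: 1

The root is level 0 and the size-1 base case is level 2 (the tree spans levels 0 through 2, i.e. 3 levels counting the root), so the depth is the number of divisions: log_4(16) = 2

The recursion tree depth is log_4(16) = 2. At each level, the problem size is divided by 4, so it takes 2 divisions to reduce to a base case of size 1. The algorithm makes 4 recursive calls at each level.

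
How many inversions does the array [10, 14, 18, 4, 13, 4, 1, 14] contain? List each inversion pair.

Finding inversions in [10, 14, 18, 4, 13, 4, 1, 14]:

(0, 3): arr[0]=10 > arr[3]=4
(0, 5): arr[0]=10 > arr[5]=4
(0, 6): arr[0]=10 > arr[6]=1
(1, 3): arr[1]=14 > arr[3]=4
(1, 4): arr[1]=14 > arr[4]=13
(1, 5): arr[1]=14 > arr[5]=4
(1, 6): arr[1]=14 > arr[6]=1
(2, 3): arr[2]=18 > arr[3]=4
(2, 4): arr[2]=18 > arr[4]=13
(2, 5): arr[2]=18 > arr[5]=4
(2, 6): arr[2]=18 > arr[6]=1
(2, 7): arr[2]=18 > arr[7]=14
(3, 6): arr[3]=4 > arr[6]=1
(4, 5): arr[4]=13 > arr[5]=4
(4, 6): arr[4]=13 > arr[6]=1
(5, 6): arr[5]=4 > arr[6]=1

Total inversions: 16

The array has 16 inversion(s): (0,3), (0,5), (0,6), (1,3), (1,4), (1,5), (1,6), (2,3), (2,4), (2,5), (2,6), (2,7), (3,6), (4,5), (4,6), (5,6). Each pair (i,j) satisfies i < j and arr[i] > arr[j].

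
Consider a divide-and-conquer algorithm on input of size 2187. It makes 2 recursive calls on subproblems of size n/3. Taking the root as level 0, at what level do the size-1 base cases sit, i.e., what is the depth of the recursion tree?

For divide and conquer with division factor 3:

Problem sizes at each level:
Level 0: 2187
Level 1: 729
Level 2: 243
Level 3: 81
Level 4: 27
Level 5: 9
Level 6: 3
Level 7: 1

The root is level 0 and the size-1 base case is level 7 (the tree spans levels 0 through 7, i.e. 8 levels counting the root), so the depth is the number of divisions: log_3(2187) = 7

The recursion tree depth is log_3(2187) = 7. At each level, the problem size is divided by 3, so it takes 7 divisions to reduce to a base case of size 1. The algorithm makes 2 recursive calls at each level.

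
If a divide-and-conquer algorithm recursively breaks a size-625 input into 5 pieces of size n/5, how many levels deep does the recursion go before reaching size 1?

For divide and conquer with division factor 5:

Problem sizes at each level:
Level 0: 625
Level 1: 125
Level 2: 25
Level 3: 5
Level 4: 1

The root is level 0 and the size-1 base case is level 4 (the tree spans levels 0 through 4, i.e. 5 levels counting the root), so the depth is the number of divisions: log_5(625) = 4

The recursion tree depth is log_5(625) = 4. At each level, the problem size is divided by 5, so it takes 4 divisions to reduce to a base case of size 1. The algorithm makes 5 recursive calls at each level.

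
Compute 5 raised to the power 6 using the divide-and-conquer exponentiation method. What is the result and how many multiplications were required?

Computing 5^6 by squaring (build up from 5^1; each line after the first costs one multiplication):

5^1 = 5
5^2 = (5^1)^2 = 5^2 = 25
5^3 = 5 * 5^2 = 5 * 25 = 125
5^6 = (5^3)^2 = 125^2 = 15625

Result: 15625
Multiplications needed: 3 (3 lines after 5^1)

5^6 = 15625. Using exponentiation by squaring, this requires 3 multiplications. The key idea: if the exponent is even, square the half-power; if odd, multiply by the base once.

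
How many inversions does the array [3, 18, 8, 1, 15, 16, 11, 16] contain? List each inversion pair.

Finding inversions in [3, 18, 8, 1, 15, 16, 11, 16]:

(0, 3): arr[0]=3 > arr[3]=1
(1, 2): arr[1]=18 > arr[2]=8
(1, 3): arr[1]=18 > arr[3]=1
(1, 4): arr[1]=18 > arr[4]=15
(1, 5): arr[1]=18 > arr[5]=16
(1, 6): arr[1]=18 > arr[6]=11
(1, 7): arr[1]=18 > arr[7]=16
(2, 3): arr[2]=8 > arr[3]=1
(4, 6): arr[4]=15 > arr[6]=11
(5, 6): arr[5]=16 > arr[6]=11

Total inversions: 10

The array has 10 inversion(s): (0,3), (1,2), (1,3), (1,4), (1,5), (1,6), (1,7), (2,3), (4,6), (5,6). Each pair (i,j) satisfies i < j and arr[i] > arr[j].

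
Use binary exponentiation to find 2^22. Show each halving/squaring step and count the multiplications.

Computing 2^22 by squaring (build up from 2^1; each line after the first costs one multiplication):

2^1 = 2
2^2 = (2^1)^2 = 2^2 = 4
2^4 = (2^2)^2 = 4^2 = 16
2^5 = 2 * 2^4 = 2 * 16 = 32
2^10 = (2^5)^2 = 32^2 = 1024
2^11 = 2 * 2^10 = 2 * 1024 = 2048
2^22 = (2^11)^2 = 2048^2 = 4194304

Result: 4194304
Multiplications needed: 6 (6 lines after 2^1)

2^22 = 4194304. Using exponentiation by squaring, this requires 6 multiplications. The key idea: if the exponent is even, square the half-power; if odd, multiply by the base once.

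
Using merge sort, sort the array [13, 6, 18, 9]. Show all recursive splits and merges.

Merge sort trace:

Split: [13, 6, 18, 9] -> [13, 6] and [18, 9]
  Split: [13, 6] -> [13] and [6]
  Merge: [13] + [6] -> [6, 13]
  Split: [18, 9] -> [18] and [9]
  Merge: [18] + [9] -> [9, 18]
Merge: [6, 13] + [9, 18] -> [6, 9, 13, 18]

Final sorted array: [6, 9, 13, 18]

The merge sort proceeds by recursively splitting the array and merging sorted halves.
After all merges, the sorted array is [6, 9, 13, 18].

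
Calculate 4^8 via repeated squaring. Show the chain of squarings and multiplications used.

Computing 4^8 by squaring (build up from 4^1; each line after the first costs one multiplication):

4^1 = 4
4^2 = (4^1)^2 = 4^2 = 16
4^4 = (4^2)^2 = 16^2 = 256
4^8 = (4^4)^2 = 256^2 = 65536

Result: 65536
Multiplications needed: 3 (3 lines after 4^1)

4^8 = 65536. Using exponentiation by squaring, this requires 3 multiplications. The key idea: if the exponent is even, square the half-power; if odd, multiply by the base once.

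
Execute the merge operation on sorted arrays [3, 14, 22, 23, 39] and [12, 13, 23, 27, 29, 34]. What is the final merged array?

Merging process:

Compare 3 vs 12: take 3 from left. Merged: [3]
Compare 14 vs 12: take 12 from right. Merged: [3, 12]
Compare 14 vs 13: take 13 from right. Merged: [3, 12, 13]
Compare 14 vs 23: take 14 from left. Merged: [3, 12, 13, 14]
Compare 22 vs 23: take 22 from left. Merged: [3, 12, 13, 14, 22]
Compare 23 vs 23: take 23 from left. Merged: [3, 12, 13, 14, 22, 23]
Compare 39 vs 23: take 23 from right. Merged: [3, 12, 13, 14, 22, 23, 23]
Compare 39 vs 27: take 27 from right. Merged: [3, 12, 13, 14, 22, 23, 23, 27]
Compare 39 vs 29: take 29 from right. Merged: [3, 12, 13, 14, 22, 23, 23, 27, 29]
Compare 39 vs 34: take 34 from right. Merged: [3, 12, 13, 14, 22, 23, 23, 27, 29, 34]
Append remaining from left: [39]. Merged: [3, 12, 13, 14, 22, 23, 23, 27, 29, 34, 39]

Final merged array: [3, 12, 13, 14, 22, 23, 23, 27, 29, 34, 39]
Total comparisons: 10

The merged array is [3, 12, 13, 14, 22, 23, 23, 27, 29, 34, 39], requiring 10 comparisons. The merge step runs in O(n) time where n is the total number of elements.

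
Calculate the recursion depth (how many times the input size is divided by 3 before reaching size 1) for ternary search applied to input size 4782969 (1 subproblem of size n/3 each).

For divide and conquer with division factor 3:

Problem sizes at each level:
Level 0: 4782969
Level 1: 1594323
Level 2: 531441
Level 3: 177147
Level 4: 59049
Level 5: 19683
Level 6: 6561
Level 7: 2187
Level 8: 729
Level 9: 243
Level 10: 81
Level 11: 27
Level 12: 9
Level 13: 3
Level 14: 1

The root is level 0 and the size-1 base case is level 14 (the tree spans levels 0 through 14, i.e. 15 levels counting the root), so the depth is the number of divisions: log_3(4782969) = 14

The recursion tree depth is log_3(4782969) = 14. At each level, the problem size is divided by 3, so it takes 14 divisions to reduce to a base case of size 1. The algorithm makes 1 recursive call at each level.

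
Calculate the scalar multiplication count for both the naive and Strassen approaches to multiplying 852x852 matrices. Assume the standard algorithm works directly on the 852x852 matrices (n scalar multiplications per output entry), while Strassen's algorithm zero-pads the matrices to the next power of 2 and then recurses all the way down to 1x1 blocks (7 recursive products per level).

Matrix multiplication for 852x852 matrices:

Strassen's algorithm requires power-of-2 dimensions. Pad 852x852 to 1024x1024 (next power of 2).

Standard algorithm: 852^3 = 618470208 multiplications
Strassen's algorithm: 7^(log2(1024)) = 7^10 = 282475249 multiplications
Savings: 618470208 - 282475249 = 335994959 multiplications

Standard: 618470208 multiplications (852^3). Strassen: 282475249 multiplications (7^10, after padding to 1024x1024). Strassen reduces 8 recursive multiplications to 7 at each level.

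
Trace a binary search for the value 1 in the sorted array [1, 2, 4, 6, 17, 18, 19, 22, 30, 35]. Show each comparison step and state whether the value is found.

Binary search for 1 in [1, 2, 4, 6, 17, 18, 19, 22, 30, 35]:

lo=0, hi=9, mid=4, arr[mid]=17 -> 17 > 1, search left half
lo=0, hi=3, mid=1, arr[mid]=2 -> 2 > 1, search left half
lo=0, hi=0, mid=0, arr[mid]=1 -> Found target at index 0!

Binary search finds 1 at index 0 after 3 comparisons. The search repeatedly halves the search space by comparing with the middle element.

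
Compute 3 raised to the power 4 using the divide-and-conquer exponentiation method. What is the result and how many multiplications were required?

Computing 3^4 by squaring (build up from 3^1; each line after the first costs one multiplication):

3^1 = 3
3^2 = (3^1)^2 = 3^2 = 9
3^4 = (3^2)^2 = 9^2 = 81

Result: 81
Multiplications needed: 2 (2 lines after 3^1)

3^4 = 81. Using exponentiation by squaring, this requires 2 multiplications. The key idea: if the exponent is even, square the half-power; if odd, multiply by the base once.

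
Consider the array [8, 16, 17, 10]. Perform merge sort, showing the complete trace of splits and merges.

Merge sort trace:

Split: [8, 16, 17, 10] -> [8, 16] and [17, 10]
  Split: [8, 16] -> [8] and [16]
  Merge: [8] + [16] -> [8, 16]
  Split: [17, 10] -> [17] and [10]
  Merge: [17] + [10] -> [10, 17]
Merge: [8, 16] + [10, 17] -> [8, 10, 16, 17]

Final sorted array: [8, 10, 16, 17]

The merge sort proceeds by recursively splitting the array and merging sorted halves.
After all merges, the sorted array is [8, 10, 16, 17].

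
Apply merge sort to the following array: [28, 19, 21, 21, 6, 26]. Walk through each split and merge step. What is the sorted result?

Merge sort trace:

Split: [28, 19, 21, 21, 6, 26] -> [28, 19, 21] and [21, 6, 26]
  Split: [28, 19, 21] -> [28] and [19, 21]
    Split: [19, 21] -> [19] and [21]
    Merge: [19] + [21] -> [19, 21]
  Merge: [28] + [19, 21] -> [19, 21, 28]
  Split: [21, 6, 26] -> [21] and [6, 26]
    Split: [6, 26] -> [6] and [26]
    Merge: [6] + [26] -> [6, 26]
  Merge: [21] + [6, 26] -> [6, 21, 26]
Merge: [19, 21, 28] + [6, 21, 26] -> [6, 19, 21, 21, 26, 28]

Final sorted array: [6, 19, 21, 21, 26, 28]

The merge sort proceeds by recursively splitting the array and merging sorted halves.
After all merges, the sorted array is [6, 19, 21, 21, 26, 28].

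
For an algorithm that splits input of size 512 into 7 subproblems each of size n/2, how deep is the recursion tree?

For divide and conquer with division factor 2:

Problem sizes at each level:
Level 0: 512
Level 1: 256
Level 2: 128
Level 3: 64
Level 4: 32
Level 5: 16
Level 6: 8
Level 7: 4
Level 8: 2
Level 9: 1

The root is level 0 and the size-1 base case is level 9 (the tree spans levels 0 through 9, i.e. 10 levels counting the root), so the depth is the number of divisions: log_2(512) = 9

The recursion tree depth is log_2(512) = 9. At each level, the problem size is divided by 2, so it takes 9 divisions to reduce to a base case of size 1. The algorithm makes 7 recursive calls at each level.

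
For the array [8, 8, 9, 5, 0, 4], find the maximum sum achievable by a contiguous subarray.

Using Kadane's algorithm on [8, 8, 9, 5, 0, 4]:

Scanning through the array:
Position 1 (value 8): max_ending_here = 16, max_so_far = 16
Position 2 (value 9): max_ending_here = 25, max_so_far = 25
Position 3 (value 5): max_ending_here = 30, max_so_far = 30
Position 4 (value 0): max_ending_here = 30, max_so_far = 30
Position 5 (value 4): max_ending_here = 34, max_so_far = 34

Maximum subarray: [8, 8, 9, 5, 0, 4]
Maximum sum: 34

The maximum subarray is [8, 8, 9, 5, 0, 4] with sum 34. This subarray runs from index 0 to index 5.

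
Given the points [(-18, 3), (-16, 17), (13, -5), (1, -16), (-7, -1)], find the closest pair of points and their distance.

Computing all pairwise distances among 5 points:

d((-18, 3), (-16, 17)) = 14.1421
d((-18, 3), (13, -5)) = 32.0156
d((-18, 3), (1, -16)) = 26.8701
d((-18, 3), (-7, -1)) = 11.7047 <-- minimum
d((-16, 17), (13, -5)) = 36.4005
d((-16, 17), (1, -16)) = 37.1214
d((-16, 17), (-7, -1)) = 20.1246
d((13, -5), (1, -16)) = 16.2788
d((13, -5), (-7, -1)) = 20.3961
d((1, -16), (-7, -1)) = 17.0

Closest pair: (-18, 3) and (-7, -1) with distance 11.7047

The closest pair is (-18, 3) and (-7, -1) with Euclidean distance 11.7047. For 5 points, brute-force pairwise comparison is shown above. For large n, the divide-and-conquer algorithm (sort by x, recurse on halves, check the dividing strip) achieves O(n log n).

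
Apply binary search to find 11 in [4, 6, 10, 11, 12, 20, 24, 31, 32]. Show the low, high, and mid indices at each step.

Binary search for 11 in [4, 6, 10, 11, 12, 20, 24, 31, 32]:

lo=0, hi=8, mid=4, arr[mid]=12 -> 12 > 11, search left half
lo=0, hi=3, mid=1, arr[mid]=6 -> 6 < 11, search right half
lo=2, hi=3, mid=2, arr[mid]=10 -> 10 < 11, search right half
lo=3, hi=3, mid=3, arr[mid]=11 -> Found target at index 3!

Binary search finds 11 at index 3 after 4 comparisons. The search repeatedly halves the search space by comparing with the middle element.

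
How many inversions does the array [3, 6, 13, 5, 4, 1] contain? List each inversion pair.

Finding inversions in [3, 6, 13, 5, 4, 1]:

(0, 5): arr[0]=3 > arr[5]=1
(1, 3): arr[1]=6 > arr[3]=5
(1, 4): arr[1]=6 > arr[4]=4
(1, 5): arr[1]=6 > arr[5]=1
(2, 3): arr[2]=13 > arr[3]=5
(2, 4): arr[2]=13 > arr[4]=4
(2, 5): arr[2]=13 > arr[5]=1
(3, 4): arr[3]=5 > arr[4]=4
(3, 5): arr[3]=5 > arr[5]=1
(4, 5): arr[4]=4 > arr[5]=1

Total inversions: 10

The array has 10 inversion(s): (0,5), (1,3), (1,4), (1,5), (2,3), (2,4), (2,5), (3,4), (3,5), (4,5). Each pair (i,j) satisfies i < j and arr[i] > arr[j].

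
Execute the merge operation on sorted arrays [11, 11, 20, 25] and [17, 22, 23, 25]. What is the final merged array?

Merging process:

Compare 11 vs 17: take 11 from left. Merged: [11]
Compare 11 vs 17: take 11 from left. Merged: [11, 11]
Compare 20 vs 17: take 17 from right. Merged: [11, 11, 17]
Compare 20 vs 22: take 20 from left. Merged: [11, 11, 17, 20]
Compare 25 vs 22: take 22 from right. Merged: [11, 11, 17, 20, 22]
Compare 25 vs 23: take 23 from right. Merged: [11, 11, 17, 20, 22, 23]
Compare 25 vs 25: take 25 from left. Merged: [11, 11, 17, 20, 22, 23, 25]
Append remaining from right: [25]. Merged: [11, 11, 17, 20, 22, 23, 25, 25]

Final merged array: [11, 11, 17, 20, 22, 23, 25, 25]
Total comparisons: 7

The merged array is [11, 11, 17, 20, 22, 23, 25, 25], requiring 7 comparisons. The merge step runs in O(n) time where n is the total number of elements.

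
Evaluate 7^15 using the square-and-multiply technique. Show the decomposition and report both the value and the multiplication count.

Computing 7^15 by squaring (build up from 7^1; each line after the first costs one multiplication):

7^1 = 7
7^2 = (7^1)^2 = 7^2 = 49
7^3 = 7 * 7^2 = 7 * 49 = 343
7^6 = (7^3)^2 = 343^2 = 117649
7^7 = 7 * 7^6 = 7 * 117649 = 823543
7^14 = (7^7)^2 = 823543^2 = 678223072849
7^15 = 7 * 7^14 = 7 * 678223072849 = 4747561509943

Result: 4747561509943
Multiplications needed: 6 (6 lines after 7^1)

7^15 = 4747561509943. Using exponentiation by squaring, this requires 6 multiplications. The key idea: if the exponent is even, square the half-power; if odd, multiply by the base once.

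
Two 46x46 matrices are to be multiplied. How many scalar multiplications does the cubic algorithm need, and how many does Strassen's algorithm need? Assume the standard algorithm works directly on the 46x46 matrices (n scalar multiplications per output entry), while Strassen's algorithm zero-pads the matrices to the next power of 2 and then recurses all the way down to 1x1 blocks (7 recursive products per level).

Matrix multiplication for 46x46 matrices:

Strassen's algorithm requires power-of-2 dimensions. Pad 46x46 to 64x64 (next power of 2).

Standard algorithm: 46^3 = 97336 multiplications
Strassen's algorithm: 7^(log2(64)) = 7^6 = 117649 multiplications
Difference: 97336 - 117649 = -20313 (Strassen uses MORE here due to padding overhead — for small or just-over-power-of-2 n, padding can outweigh the per-level savings)

Standard: 97336 multiplications (46^3). Strassen: 117649 multiplications (7^6, after padding to 64x64). Strassen reduces 8 recursive multiplications to 7 at each level.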